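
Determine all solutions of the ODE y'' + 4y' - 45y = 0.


Characteristic equation: r² + 4r - 45 = 0.
Factor: (r - 5)(r + 9) = 0 ⇒ r = 5, -9 (distinct real).
General solution: y = C₁e^(5x) + C₂e^(-9x).


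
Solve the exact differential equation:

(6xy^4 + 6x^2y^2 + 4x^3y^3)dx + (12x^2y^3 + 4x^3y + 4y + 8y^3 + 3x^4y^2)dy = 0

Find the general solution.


Check exactness: ∂M/∂y = 24xy^3 + 12x^2y + 12x^3y^2 and ∂N/∂x = 24xy^3 + 12x^2y + 12x^3y^2; equal, so the equation is exact.
Integrate M with respect to x (treating y as constant): ∫M dx = 3x^2y^4 + 2x^3y^2 + x^4y^3 + h(y).
Differentiate w.r.t. y and set equal to N: the x-dependent terms already match, leaving h'(y) = 4y + 8y^3. Integrate: h(y) = 2y^2 + 2y^4.
So F(x,y) = 3x^2y^4 + 2x^3y^2 + 2y^2 + 2y^4 + x^4y^3.
General solution: 3x^2y^4 + 2x^3y^2 + 2y^2 + 2y^4 + x^4y^3 = C.


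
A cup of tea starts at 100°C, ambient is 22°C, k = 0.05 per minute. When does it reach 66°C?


From T(t) = T_a + (T₀ - T_a)e^(-kt), set T(t) = 66:
(66 - 22) / (100 - 22) = e^(-0.05t), so t = -ln(0.564)/0.05 ≈ 11.5 minutes.


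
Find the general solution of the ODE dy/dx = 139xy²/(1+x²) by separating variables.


Separate: dy/y² = 139x/(1+x²) dx.
Integrate LHS: ∫ dy/y² = -1/y.
Integrate RHS via u = 1+x²: (139/2)ln(1+x²) + C.
Result: -1/y = (139/2)ln(1+x²) + C.


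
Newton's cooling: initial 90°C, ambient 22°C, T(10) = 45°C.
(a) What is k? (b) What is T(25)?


Newton's law: T(t) = T_a + (T₀ - T_a)e^(-kt).
(a) Use T(10) = 45: (45 - 22)/(90 - 22) = e^(-k·10), so k = -ln(0.338)/10 ≈ 0.1084.
(b) Apply k to t = 25: T(25) = 22 + (68)e^(-2.710) ≈ 26.5°C.


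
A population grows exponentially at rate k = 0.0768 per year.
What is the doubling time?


Exponential growth: P(t) = P₀ e^(0.0768t). Set P(t)/P₀ = 2: e^(0.0768t) = 2.
Solve: t = ln(2)/0.0768 ≈ 9.03 years.


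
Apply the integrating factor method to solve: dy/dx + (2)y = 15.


P(x) = 2, Q(x) = 15; integrating factor μ = e^(2x).
(μ y)' = 15e^(2x) ⇒ μ y = (15/2)e^(2x) + C.
Divide by μ: y = 15/2 + Ce^(-2x).


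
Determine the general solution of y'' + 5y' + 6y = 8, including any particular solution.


Characteristic roots of r² + 5r + 6 = 0 are -2, -3.
y_h = C₁e^(-2x) + C₂e^(-3x).
Constant forcing; try y_p = A. Then 6A = 8 ⇒ A = 4/3.
General solution: y = C₁e^(-2x) + C₂e^(-3x) + 4/3.


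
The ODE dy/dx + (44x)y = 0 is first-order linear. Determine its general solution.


P(x) = 44x ⇒ μ = e^(22x²).
Q(x) = 0 so μ y is constant: y = Ce^(-22x²).


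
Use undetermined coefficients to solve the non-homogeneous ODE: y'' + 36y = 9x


Homogeneous: r² + 36 = 0 ⇒ r = ±6i, y_h = C₁cos(6x) + C₂sin(6x).
Polynomial forcing; try y_p = Ax + B. Then y_p'' + 36 y_p = 36(Ax + B) = 9x, so B = 0 and A = 1/4.
General solution: y = C₁cos(6x) + C₂sin(6x) + (1/4)x.


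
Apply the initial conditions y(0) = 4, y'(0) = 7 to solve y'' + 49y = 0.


Characteristic roots of r² + 49 = 0 are ±7i, so y = C₁cos(7x) + C₂sin(7x).
Apply y(0) = 4: C₁ = 4. Differentiate and apply y'(0) = 7: 7·C₂ = 7, so C₂ = 1.
Particular solution: y = 4cos(7x) + sin(7x).


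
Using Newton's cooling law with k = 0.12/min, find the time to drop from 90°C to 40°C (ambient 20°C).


From T(t) = T_a + (T₀ - T_a)e^(-kt), set T(t) = 40:
(40 - 20) / (90 - 20) = e^(-0.12t), so t = -ln(0.286)/0.12 ≈ 10.4 minutes.


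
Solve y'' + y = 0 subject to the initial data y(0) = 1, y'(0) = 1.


Characteristic roots of r² + 1 = 0 are ±1i, so y = C₁cos(x) + C₂sin(x).
Apply y(0) = 1: C₁ = 1. Differentiate and apply y'(0) = 1: 1·C₂ = 1, so C₂ = 1.
Particular solution: y = cos(x) + sin(x).


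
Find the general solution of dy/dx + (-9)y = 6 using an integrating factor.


P(x) = -9 ⇒ μ = e^(-9x).
(μ y)' = 6e^(-9x) ⇒ μ y = -(2/3)e^(-9x) + C.
Divide by μ: y = -2/3 + Ce^(9x).


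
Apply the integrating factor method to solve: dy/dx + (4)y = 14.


P(x) = 4, Q(x) = 14; integrating factor μ = e^(4x).
(μ y)' = 14e^(4x) ⇒ μ y = (7/2)e^(4x) + C.
Divide by μ: y = 7/2 + Ce^(-4x).


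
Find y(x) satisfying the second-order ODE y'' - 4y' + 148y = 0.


Characteristic equation: r² - 4r + 148 = 0.
Discriminant is negative; roots r = 2 ± 12i (complex conjugate pair).
General solution uses e^(α x)(C₁ cos(β x) + C₂ sin(β x)): y = e^(2x)(C₁cos(12x) + C₂sin(12x)).


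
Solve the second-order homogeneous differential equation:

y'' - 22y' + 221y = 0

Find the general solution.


Characteristic equation: r² - 22r + 221 = 0.
Discriminant is negative; roots r = 11 ± 10i (complex conjugate pair).
General solution uses e^(α x)(C₁ cos(β x) + C₂ sin(β x)): y = e^(11x)(C₁cos(10x) + C₂sin(10x)).


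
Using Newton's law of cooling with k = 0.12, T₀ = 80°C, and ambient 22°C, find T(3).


Newton's law: dT/dt = -k(T - T_a) has solution T(t) = T_a + (T₀ - T_a)e^(-kt).
Plug in T_a = 22, T₀ = 80, k = 0.12, t = 3: T(3) = 22 + (58)e^(-0.36) ≈ 62.5°C.


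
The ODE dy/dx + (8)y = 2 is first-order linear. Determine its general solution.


P(x) = 8, Q(x) = 2; integrating factor μ = e^(8x).
(μ y)' = 2e^(8x) ⇒ μ y = (1/4)e^(8x) + C.
Divide by μ: y = 1/4 + Ce^(-8x).


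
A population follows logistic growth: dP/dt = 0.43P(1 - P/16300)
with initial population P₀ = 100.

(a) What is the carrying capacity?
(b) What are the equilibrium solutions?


Logistic ODE dP/dt = 0.43P(1 - P/16300) has equilibria where dP/dt = 0, i.e. P = 0 or P = 16300.
The coefficient (1 - P/K) = 0 when P = K, identifying K = 16300 as the carrying capacity.
(a) K = 16300; (b) equilibria P = 0 and P = 16300.


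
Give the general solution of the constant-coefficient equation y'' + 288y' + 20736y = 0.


Characteristic equation: r² + 288r + 20736 = 0, i.e. (r + 144)² = 0.
Repeated root r = -144; include an x factor for the second linearly independent solution.
General solution: y = (C₁ + C₂x)e^(-144x).


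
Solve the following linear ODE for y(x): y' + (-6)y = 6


P(x) = -6 ⇒ μ = e^(-6x).
(μ y)' = 6e^(-6x) ⇒ μ y = -e^(-6x) + C.
Divide by μ: y = -1 + Ce^(6x).


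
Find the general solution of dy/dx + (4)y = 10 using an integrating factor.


P(x) = 4, Q(x) = 10; integrating factor μ = e^(4x).
(μ y)' = 10e^(4x) ⇒ μ y = (5/2)e^(4x) + C.
Divide by μ: y = 5/2 + Ce^(-4x).


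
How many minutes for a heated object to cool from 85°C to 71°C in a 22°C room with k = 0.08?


From T(t) = T_a + (T₀ - T_a)e^(-kt), set T(t) = 71:
(71 - 22) / (85 - 22) = e^(-0.08t), so t = -ln(0.778)/0.08 ≈ 3.1 minutes.


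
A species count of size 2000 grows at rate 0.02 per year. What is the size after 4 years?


The ODE dP/dt = 0.02P has solution P(t) = P(0)e^(0.02t).
Substitute P(0) = 2000 and t = 4: P(4) = 2000 e^(0.08) ≈ 2167.


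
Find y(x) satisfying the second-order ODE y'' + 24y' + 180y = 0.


Characteristic equation: r² + 24r + 180 = 0.
Discriminant is negative; roots r = -12 ± 6i (complex conjugate pair).
General solution uses e^(α x)(C₁ cos(β x) + C₂ sin(β x)): y = e^(-12x)(C₁cos(6x) + C₂sin(6x)).


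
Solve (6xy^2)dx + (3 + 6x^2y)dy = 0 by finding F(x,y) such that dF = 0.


Check exactness: ∂M/∂y = 12xy and ∂N/∂x = 12xy; equal, so the equation is exact.
Integrate M with respect to x (treating y as constant): ∫M dx = 3x^2y^2 + h(y).
Differentiate w.r.t. y and set equal to N: the x-dependent terms already match, leaving h'(y) = 3. Integrate: h(y) = 3y.
So F(x,y) = 3y + 3x^2y^2.
General solution: 3y + 3x^2y^2 = C.


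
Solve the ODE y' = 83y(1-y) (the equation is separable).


Separate: dy/[y(1-y)] = 83 dx.
Partial fractions: 1/[y(1-y)] = 1/y + 1/(1-y).
Integrate: ln|y/(1-y)| = 83x + C₀.
Solve for y: y = 1/(1 + Ce^(-83x)).


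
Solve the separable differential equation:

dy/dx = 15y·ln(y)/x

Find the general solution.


Separate: dy/[y ln(y)] = 15 dx/x.
Substitute u = ln(y): du/u = 15 dx/x.
Integrate: ln|ln(y)| = 15ln|x| + C₀, hence ln(y) = C·x^15.


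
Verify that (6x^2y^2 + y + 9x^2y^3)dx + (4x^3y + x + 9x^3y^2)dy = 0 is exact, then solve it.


Check exactness: ∂M/∂y = 12x^2y + 1 + 27x^2y^2 and ∂N/∂x = 12x^2y + 1 + 27x^2y^2; equal, so the equation is exact.
Integrate M with respect to x (treating y as constant): ∫M dx = 2x^3y^2 + xy + 3x^3y^3 + h(y).
Differentiate w.r.t. y and set equal to N: all terms match, so h'(y) = 0 and h is a constant absorbed into C.
General solution: 2x^3y^2 + xy + 3x^3y^3 = C.


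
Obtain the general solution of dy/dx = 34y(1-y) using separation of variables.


Separate: dy/[y(1-y)] = 34 dx.
Partial fractions: 1/[y(1-y)] = 1/y + 1/(1-y).
Integrate: ln|y/(1-y)| = 34x + C₀.
Solve for y: y = 1/(1 + Ce^(-34x)).


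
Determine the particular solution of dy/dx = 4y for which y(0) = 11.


General solution of y' = 4y is y = Ce^(4x).
Apply y(0) = 11: C = 11.
Particular solution: y = 11e^(4x).


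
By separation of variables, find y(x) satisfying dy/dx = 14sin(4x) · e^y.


Separate: e^(-y) dy = 14sin(4x) dx.
Integrate: -e^(-y) = -(7/2)cos(4x) + C₀.
Rearrange: e^(-y) = (7/2)cos(4x) + C.


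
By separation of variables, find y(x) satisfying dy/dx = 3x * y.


Separate variables: dy/y = 3x dx.
Integrate: ln|y| = (3/2)x^2 + C₀.
Exponentiate: y = Ce^((3/2)x^2).


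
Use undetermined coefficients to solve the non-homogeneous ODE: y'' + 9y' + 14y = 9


Characteristic roots of r² + 9r + 14 = 0 are -7, -2.
y_h = C₁e^(-7x) + C₂e^(-2x).
Constant forcing; try y_p = A. Then 14A = 9 ⇒ A = 9/14.
General solution: y = C₁e^(-7x) + C₂e^(-2x) + 9/14.


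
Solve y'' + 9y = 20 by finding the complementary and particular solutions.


Homogeneous part: r² + 9 = 0 ⇒ r = ±3i, so y_h = C₁cos(3x) + C₂sin(3x).
Try constant y_p = A; plug in: 9A = 20 ⇒ A = 20/9.
General solution: y = C₁cos(3x) + C₂sin(3x) + 20/9.


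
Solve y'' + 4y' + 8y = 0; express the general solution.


Characteristic equation: r² + 4r + 8 = 0.
Discriminant is negative; roots r = -2 ± 2i (complex conjugate pair).
General solution uses e^(α x)(C₁ cos(β x) + C₂ sin(β x)): y = e^(-2x)(C₁cos(2x) + C₂sin(2x)).


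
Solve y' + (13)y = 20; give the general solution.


P(x) = 13, Q(x) = 20; integrating factor μ = e^(13x).
(μ y)' = 20e^(13x) ⇒ μ y = (20/13)e^(13x) + C.
Divide by μ: y = 20/13 + Ce^(-13x).


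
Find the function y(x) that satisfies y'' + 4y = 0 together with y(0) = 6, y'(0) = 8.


Characteristic roots of r² + 4 = 0 are ±2i, so y = C₁cos(2x) + C₂sin(2x).
Apply y(0) = 6: C₁ = 6. Differentiate and apply y'(0) = 8: 2·C₂ = 8, so C₂ = 4.
Particular solution: y = 6cos(2x) + 4sin(2x).


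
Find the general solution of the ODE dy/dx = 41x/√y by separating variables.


Separate: √y dy = 41x dx.
Integrate: (2/3)y^(3/2) = (41/2)x² + C.


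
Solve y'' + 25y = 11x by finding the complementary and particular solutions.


Homogeneous: r² + 25 = 0 ⇒ r = ±5i, y_h = C₁cos(5x) + C₂sin(5x).
Polynomial forcing; try y_p = Ax + B. Then y_p'' + 25 y_p = 25(Ax + B) = 11x, so B = 0 and A = 11/25.
General solution: y = C₁cos(5x) + C₂sin(5x) + (11/25)x.


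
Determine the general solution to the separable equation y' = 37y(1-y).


Separate: dy/[y(1-y)] = 37 dx.
Partial fractions: 1/[y(1-y)] = 1/y + 1/(1-y).
Integrate: ln|y/(1-y)| = 37x + C₀.
Solve for y: y = 1/(1 + Ce^(-37x)).


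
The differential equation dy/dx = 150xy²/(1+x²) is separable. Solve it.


Separate: dy/y² = 150x/(1+x²) dx.
Integrate LHS: ∫ dy/y² = -1/y.
Integrate RHS via u = 1+x²: 75ln(1+x²) + C.
Result: -1/y = 75ln(1+x²) + C.


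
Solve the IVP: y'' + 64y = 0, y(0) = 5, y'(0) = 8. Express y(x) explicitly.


Characteristic roots of r² + 64 = 0 are ±8i, so y = C₁cos(8x) + C₂sin(8x).
Apply y(0) = 5: C₁ = 5. Differentiate and apply y'(0) = 8: 8·C₂ = 8, so C₂ = 1.
Particular solution: y = 5cos(8x) + sin(8x).


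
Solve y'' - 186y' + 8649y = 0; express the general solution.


Characteristic equation: r² - 186r + 8649 = 0, i.e. (r - 93)² = 0.
Repeated root r = 93; include an x factor for the second linearly independent solution.
General solution: y = (C₁ + C₂x)e^(93x).


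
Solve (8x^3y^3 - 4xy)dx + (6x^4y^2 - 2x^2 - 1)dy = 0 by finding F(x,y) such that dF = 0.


Check exactness: ∂M/∂y = 24x^3y^2 - 4x and ∂N/∂x = 24x^3y^2 - 4x; equal, so the equation is exact.
Integrate M with respect to x (treating y as constant): ∫M dx = 2x^4y^3 - 2x^2y + h(y).
Differentiate w.r.t. y and set equal to N: the x-dependent terms already match, leaving h'(y) = -1. Integrate: h(y) = -y.
So F(x,y) = 2x^4y^3 - 2x^2y - y.
General solution: 2x^4y^3 - 2x^2y - y = C.


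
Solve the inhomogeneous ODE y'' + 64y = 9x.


Homogeneous: r² + 64 = 0 ⇒ r = ±8i, y_h = C₁cos(8x) + C₂sin(8x).
Polynomial forcing; try y_p = Ax + B. Then y_p'' + 64 y_p = 64(Ax + B) = 9x, so B = 0 and A = 9/64.
General solution: y = C₁cos(8x) + C₂sin(8x) + (9/64)x.


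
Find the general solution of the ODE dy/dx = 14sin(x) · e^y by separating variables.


Separate: e^(-y) dy = 14sin(x) dx.
Integrate: -e^(-y) = -14cos(x) + C₀.
Rearrange: e^(-y) = 14cos(x) + C.


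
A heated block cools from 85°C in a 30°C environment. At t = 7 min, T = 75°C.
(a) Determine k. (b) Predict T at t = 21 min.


Newton's law: T(t) = T_a + (T₀ - T_a)e^(-kt).
(a) Use T(7) = 75: (75 - 30)/(85 - 30) = e^(-k·7), so k = -ln(0.818)/7 ≈ 0.0287.
(b) Apply k to t = 21: T(21) = 30 + (55)e^(-0.602) ≈ 60.1°C.


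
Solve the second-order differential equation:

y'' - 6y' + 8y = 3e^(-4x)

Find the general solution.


Characteristic roots of r² - 6r + 8 = 0 are 4, 2.
y_h = C₁e^(4x) + C₂e^(2x).
Forcing exponent -4 is not a characteristic root; try y_p = Ae^(-4x).
Substitute: A·(16 + (-6)·-4 + (8)) = A·48 = 3, so A = 1/16.
General solution: y = C₁e^(4x) + C₂e^(2x) + (1/16)e^(-4x).


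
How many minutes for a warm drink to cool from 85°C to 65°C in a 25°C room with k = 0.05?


From T(t) = T_a + (T₀ - T_a)e^(-kt), set T(t) = 65:
(65 - 25) / (85 - 25) = e^(-0.05t), so t = -ln(0.667)/0.05 ≈ 8.1 minutes.


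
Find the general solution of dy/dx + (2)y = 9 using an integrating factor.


P(x) = 2, Q(x) = 9; integrating factor μ = e^(2x).
(μ y)' = 9e^(2x) ⇒ μ y = (9/2)e^(2x) + C.
Divide by μ: y = 9/2 + Ce^(-2x).


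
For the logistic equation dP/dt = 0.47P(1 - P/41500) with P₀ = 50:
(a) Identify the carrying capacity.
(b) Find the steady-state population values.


Logistic ODE dP/dt = 0.47P(1 - P/41500) has equilibria where dP/dt = 0, i.e. P = 0 or P = 41500.
The coefficient (1 - P/K) = 0 when P = K, identifying K = 41500 as the carrying capacity.
(a) K = 41500; (b) equilibria P = 0 and P = 41500.


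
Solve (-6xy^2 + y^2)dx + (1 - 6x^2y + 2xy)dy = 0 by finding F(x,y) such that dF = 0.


Check exactness: ∂M/∂y = -12xy + 2y and ∂N/∂x = -12xy + 2y; equal, so the equation is exact.
Integrate M with respect to x (treating y as constant): ∫M dx = -3x^2y^2 + xy^2 + h(y).
Differentiate w.r.t. y and set equal to N: the x-dependent terms already match, leaving h'(y) = 1. Integrate: h(y) = y.
So F(x,y) = y - 3x^2y^2 + xy^2.
General solution: y - 3x^2y^2 + xy^2 = C.


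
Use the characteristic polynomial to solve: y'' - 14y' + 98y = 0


Characteristic equation: r² - 14r + 98 = 0.
Discriminant is negative; roots r = 7 ± 7i (complex conjugate pair).
General solution uses e^(α x)(C₁ cos(β x) + C₂ sin(β x)): y = e^(7x)(C₁cos(7x) + C₂sin(7x)).


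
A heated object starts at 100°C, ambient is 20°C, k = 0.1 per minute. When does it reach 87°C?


From T(t) = T_a + (T₀ - T_a)e^(-kt), set T(t) = 87:
(87 - 20) / (100 - 20) = e^(-0.1t), so t = -ln(0.838)/0.1 ≈ 1.8 minutes.


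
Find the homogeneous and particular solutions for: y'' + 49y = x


Homogeneous: r² + 49 = 0 ⇒ r = ±7i, y_h = C₁cos(7x) + C₂sin(7x).
Polynomial forcing; try y_p = Ax + B. Then y_p'' + 49 y_p = 49(Ax + B) = x, so B = 0 and A = 1/49.
General solution: y = C₁cos(7x) + C₂sin(7x) + (1/49)x.


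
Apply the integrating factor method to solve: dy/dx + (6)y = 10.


P(x) = 6, Q(x) = 10; integrating factor μ = e^(6x).
(μ y)' = 10e^(6x) ⇒ μ y = (5/3)e^(6x) + C.
Divide by μ: y = 5/3 + Ce^(-6x).


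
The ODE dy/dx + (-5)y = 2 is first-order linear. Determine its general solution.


P(x) = -5 ⇒ μ = e^(-5x).
(μ y)' = 2e^(-5x) ⇒ μ y = -(2/5)e^(-5x) + C.
Divide by μ: y = -2/5 + Ce^(5x).


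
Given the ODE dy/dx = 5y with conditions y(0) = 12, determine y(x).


General solution of y' = 5y is y = Ce^(5x).
Apply y(0) = 12: C = 12.
Particular solution: y = 12e^(5x).


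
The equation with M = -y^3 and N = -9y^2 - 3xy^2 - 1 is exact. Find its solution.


Check exactness: ∂M/∂y = -3y^2 and ∂N/∂x = -3y^2; equal, so the equation is exact.
Integrate M with respect to x (treating y as constant): ∫M dx = -xy^3 + h(y).
Differentiate w.r.t. y and set equal to N: the x-dependent terms already match, leaving h'(y) = -9y^2 - 1. Integrate: h(y) = -3y^3 - y.
So F(x,y) = -3y^3 - xy^3 - y.
General solution: -3y^3 - xy^3 - y = C.


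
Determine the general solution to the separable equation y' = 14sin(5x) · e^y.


Separate: e^(-y) dy = 14sin(5x) dx.
Integrate: -e^(-y) = -(14/5)cos(5x) + C₀.
Rearrange: e^(-y) = (14/5)cos(5x) + C.


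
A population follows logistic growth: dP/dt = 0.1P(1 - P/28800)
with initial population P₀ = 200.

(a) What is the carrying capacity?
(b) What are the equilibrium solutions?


Logistic ODE dP/dt = 0.1P(1 - P/28800) has equilibria where dP/dt = 0, i.e. P = 0 or P = 28800.
The coefficient (1 - P/K) = 0 when P = K, identifying K = 28800 as the carrying capacity.
(a) K = 28800; (b) equilibria P = 0 and P = 28800.


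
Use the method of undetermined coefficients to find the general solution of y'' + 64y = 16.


Homogeneous part: r² + 64 = 0 ⇒ r = ±8i, so y_h = C₁cos(8x) + C₂sin(8x).
Try constant y_p = A; plug in: 64A = 16 ⇒ A = 1/4.
General solution: y = C₁cos(8x) + C₂sin(8x) + 1/4.


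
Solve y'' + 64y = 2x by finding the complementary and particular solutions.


Homogeneous: r² + 64 = 0 ⇒ r = ±8i, y_h = C₁cos(8x) + C₂sin(8x).
Polynomial forcing; try y_p = Ax + B. Then y_p'' + 64 y_p = 64(Ax + B) = 2x, so B = 0 and A = 1/32.
General solution: y = C₁cos(8x) + C₂sin(8x) + (1/32)x.


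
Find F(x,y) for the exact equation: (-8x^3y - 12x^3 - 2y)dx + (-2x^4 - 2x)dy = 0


Check exactness: ∂M/∂y = -8x^3 - 2 and ∂N/∂x = -8x^3 - 2; equal, so the equation is exact.
Integrate M with respect to x (treating y as constant): ∫M dx = -2x^4y - 3x^4 - 2xy + h(y).
Differentiate w.r.t. y and set equal to N: all terms match, so h'(y) = 0 and h is a constant absorbed into C.
General solution: -2x^4y - 3x^4 - 2xy = C.


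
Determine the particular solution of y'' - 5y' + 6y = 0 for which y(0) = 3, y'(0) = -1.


Characteristic roots of r² - 5r + 6 = 0 are 3, 2.
General solution y = c₁ e^(3x) + c₂ e^(2x).
Apply y(0) = 3: c₁ + c₂ = 3. Apply y'(0) = -1: 3 c₁ + 2 c₂ = -1.
Solve: c₁ = -7, c₂ = 10.
Particular solution: y = -7e^(3x) + 10e^(2x).


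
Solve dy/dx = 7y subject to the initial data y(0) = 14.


General solution of y' = 7y is y = Ce^(7x).
Apply y(0) = 14: C = 14.
Particular solution: y = 14e^(7x).


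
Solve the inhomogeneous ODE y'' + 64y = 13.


Homogeneous part: r² + 64 = 0 ⇒ r = ±8i, so y_h = C₁cos(8x) + C₂sin(8x).
Try constant y_p = A; plug in: 64A = 13 ⇒ A = 13/64.
General solution: y = C₁cos(8x) + C₂sin(8x) + 13/64.


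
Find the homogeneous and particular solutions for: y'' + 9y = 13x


Homogeneous: r² + 9 = 0 ⇒ r = ±3i, y_h = C₁cos(3x) + C₂sin(3x).
Polynomial forcing; try y_p = Ax + B. Then y_p'' + 9 y_p = 9(Ax + B) = 13x, so B = 0 and A = 13/9.
General solution: y = C₁cos(3x) + C₂sin(3x) + (13/9)x.


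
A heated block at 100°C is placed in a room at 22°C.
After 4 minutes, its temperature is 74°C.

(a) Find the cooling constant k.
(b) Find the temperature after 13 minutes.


Newton's law: T(t) = T_a + (T₀ - T_a)e^(-kt).
(a) Use T(4) = 74: (74 - 22)/(100 - 22) = e^(-k·4), so k = -ln(0.667)/4 ≈ 0.1014.
(b) Apply k to t = 13: T(13) = 22 + (78)e^(-1.318) ≈ 42.9°C.


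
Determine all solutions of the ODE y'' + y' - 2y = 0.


Characteristic equation: r² + r - 2 = 0.
Factor: (r - 1)(r + 2) = 0 ⇒ r = 1, -2 (distinct real).
General solution: y = C₁e^(x) + C₂e^(-2x).


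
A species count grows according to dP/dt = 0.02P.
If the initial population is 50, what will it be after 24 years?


The ODE dP/dt = 0.02P has solution P(t) = P(0)e^(0.02t).
Substitute P(0) = 50 and t = 24: P(24) = 50 e^(0.48) ≈ 81.


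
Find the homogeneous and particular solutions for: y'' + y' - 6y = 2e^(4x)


Characteristic roots of r² + r - 6 = 0 are 2, -3.
y_h = C₁e^(2x) + C₂e^(-3x).
Forcing exponent 4 is not a characteristic root; try y_p = Ae^(4x).
Substitute: A·(16 + (1)·4 + (-6)) = A·14 = 2, so A = 1/7.
General solution: y = C₁e^(2x) + C₂e^(-3x) + (1/7)e^(4x).


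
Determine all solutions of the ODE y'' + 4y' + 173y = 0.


Characteristic equation: r² + 4r + 173 = 0.
Discriminant is negative; roots r = -2 ± 13i (complex conjugate pair).
General solution uses e^(α x)(C₁ cos(β x) + C₂ sin(β x)): y = e^(-2x)(C₁cos(13x) + C₂sin(13x)).


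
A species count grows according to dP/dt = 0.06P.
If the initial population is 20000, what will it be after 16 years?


The ODE dP/dt = 0.06P has solution P(t) = P(0)e^(0.06t).
Substitute P(0) = 20000 and t = 16: P(16) = 20000 e^(0.96) ≈ 52234.


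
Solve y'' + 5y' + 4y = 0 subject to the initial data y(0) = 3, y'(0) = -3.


Characteristic roots of r² + 5r + 4 = 0 are -4, -1.
General solution y = c₁ e^(-4x) + c₂ e^(-x).
Apply y(0) = 3: c₁ + c₂ = 3. Apply y'(0) = -3: -4 c₁ - 1 c₂ = -3.
Solve: c₁ = 0, c₂ = 3.
Particular solution: y = 0e^(-4x) + 3e^(-x).


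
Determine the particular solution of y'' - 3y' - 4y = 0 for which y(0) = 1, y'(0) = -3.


Characteristic roots of r² - 3r - 4 = 0 are -1, 4.
General solution y = c₁ e^(-x) + c₂ e^(4x).
Apply y(0) = 1: c₁ + c₂ = 1. Apply y'(0) = -3: -1 c₁ + 4 c₂ = -3.
Solve: c₁ = 7/5, c₂ = -2/5.
Particular solution: y = (7/5)e^(-x) - (2/5)e^(4x).


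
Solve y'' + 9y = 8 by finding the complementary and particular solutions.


Homogeneous part: r² + 9 = 0 ⇒ r = ±3i, so y_h = C₁cos(3x) + C₂sin(3x).
Try constant y_p = A; plug in: 9A = 8 ⇒ A = 8/9.
General solution: y = C₁cos(3x) + C₂sin(3x) + 8/9.


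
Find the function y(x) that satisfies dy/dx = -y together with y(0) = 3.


General solution of y' = -y is y = Ce^(-x).
Apply y(0) = 3: C = 3.
Particular solution: y = 3e^(-x).


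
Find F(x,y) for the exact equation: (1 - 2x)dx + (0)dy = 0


Check exactness: ∂M/∂y = 0 and ∂N/∂x = 0; equal, so the equation is exact.
Integrate M with respect to x (treating y as constant): ∫M dx = x - x^2 + h(y).
Differentiate w.r.t. y and set equal to N: all terms match, so h'(y) = 0 and h is a constant absorbed into C.
General solution: x - x^2 = C.


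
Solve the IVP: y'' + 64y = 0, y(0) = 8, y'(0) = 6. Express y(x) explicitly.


Characteristic roots of r² + 64 = 0 are ±8i, so y = C₁cos(8x) + C₂sin(8x).
Apply y(0) = 8: C₁ = 8. Differentiate and apply y'(0) = 6: 8·C₂ = 6, so C₂ = 3/4.
Particular solution: y = 8cos(8x) + (3/4)sin(8x).


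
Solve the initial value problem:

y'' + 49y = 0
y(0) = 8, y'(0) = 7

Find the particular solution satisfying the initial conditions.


Characteristic roots of r² + 49 = 0 are ±7i, so y = C₁cos(7x) + C₂sin(7x).
Apply y(0) = 8: C₁ = 8. Differentiate and apply y'(0) = 7: 7·C₂ = 7, so C₂ = 1.
Particular solution: y = 8cos(7x) + sin(7x).


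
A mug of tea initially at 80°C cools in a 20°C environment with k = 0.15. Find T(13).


Newton's law: dT/dt = -k(T - T_a) has solution T(t) = T_a + (T₀ - T_a)e^(-kt).
Plug in T_a = 20, T₀ = 80, k = 0.15, t = 13: T(13) = 20 + (60)e^(-1.95) ≈ 28.5°C.


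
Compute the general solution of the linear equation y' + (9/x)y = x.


P(x) = 9/x ⇒ μ = x^9.
(x^9 y)' = x^10 ⇒ x^9 y = x^11/(11) + C.
Solve for y: y = (1/11)x^2 + C/x^9.


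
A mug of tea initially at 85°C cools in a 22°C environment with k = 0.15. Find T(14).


Newton's law: dT/dt = -k(T - T_a) has solution T(t) = T_a + (T₀ - T_a)e^(-kt).
Plug in T_a = 22, T₀ = 85, k = 0.15, t = 14: T(14) = 22 + (63)e^(-2.10) ≈ 29.7°C.


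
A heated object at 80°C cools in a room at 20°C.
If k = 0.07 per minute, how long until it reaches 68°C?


From T(t) = T_a + (T₀ - T_a)e^(-kt), set T(t) = 68:
(68 - 20) / (80 - 20) = e^(-0.07t), so t = -ln(0.800)/0.07 ≈ 3.2 minutes.


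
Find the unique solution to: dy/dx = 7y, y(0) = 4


General solution of y' = 7y is y = Ce^(7x).
Apply y(0) = 4: C = 4.
Particular solution: y = 4e^(7x).


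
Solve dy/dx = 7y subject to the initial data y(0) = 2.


General solution of y' = 7y is y = Ce^(7x).
Apply y(0) = 2: C = 2.
Particular solution: y = 2e^(7x).


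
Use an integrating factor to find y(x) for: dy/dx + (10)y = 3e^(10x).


P(x) = 10 ⇒ μ = e^(10x).
(μ y)' = 3e^(20x) ⇒ μ y = (3/20)e^(20x) + C.
Divide by μ: y = (3/20)e^(10x) + Ce^(-10x).


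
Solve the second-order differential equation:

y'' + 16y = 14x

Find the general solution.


Homogeneous: r² + 16 = 0 ⇒ r = ±4i, y_h = C₁cos(4x) + C₂sin(4x).
Polynomial forcing; try y_p = Ax + B. Then y_p'' + 16 y_p = 16(Ax + B) = 14x, so B = 0 and A = 7/8.
General solution: y = C₁cos(4x) + C₂sin(4x) + (7/8)x.


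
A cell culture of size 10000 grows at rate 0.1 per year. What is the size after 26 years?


The ODE dP/dt = 0.1P has solution P(t) = P(0)e^(0.1t).
Substitute P(0) = 10000 and t = 26: P(26) = 10000 e^(2.60) ≈ 134637.


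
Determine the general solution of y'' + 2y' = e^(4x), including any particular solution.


Characteristic roots of r² + 2r = 0 are 0, -2.
y_h = C₁ + C₂e^(-2x).
Forcing exponent 4 is not a characteristic root; try y_p = Ae^(4x).
Substitute: A·(16 + (2)·4 + (0)) = A·24 = 1, so A = 1/24.
General solution: y = C₁ + C₂e^(-2x) + (1/24)e^(4x).


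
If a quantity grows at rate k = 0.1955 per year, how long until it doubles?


Exponential growth: P(t) = P₀ e^(0.1955t). Set P(t)/P₀ = 2: e^(0.1955t) = 2.
Solve: t = ln(2)/0.1955 ≈ 3.55 years.


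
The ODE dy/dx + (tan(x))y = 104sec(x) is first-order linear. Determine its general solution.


P(x) = tan(x) ⇒ μ = e^(∫tan(x)dx) = sec(x).
(sec(x) y)' = 104sec²(x) ⇒ sec(x) y = 104tan(x) + C.
Multiply by cos(x): y = 104sin(x) + C·cos(x).


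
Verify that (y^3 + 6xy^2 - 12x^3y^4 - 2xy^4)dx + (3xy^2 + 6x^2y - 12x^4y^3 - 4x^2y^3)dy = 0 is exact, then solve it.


Check exactness: ∂M/∂y = 3y^2 + 12xy - 48x^3y^3 - 8xy^3 and ∂N/∂x = 3y^2 + 12xy - 48x^3y^3 - 8xy^3; equal, so the equation is exact.
Integrate M with respect to x (treating y as constant): ∫M dx = xy^3 + 3x^2y^2 - 3x^4y^4 - x^2y^4 + h(y).
Differentiate w.r.t. y and set equal to N: all terms match, so h'(y) = 0 and h is a constant absorbed into C.
General solution: xy^3 + 3x^2y^2 - 3x^4y^4 - x^2y^4 = C.


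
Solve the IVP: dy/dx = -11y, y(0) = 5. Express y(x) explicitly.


General solution of y' = -11y is y = Ce^(-11x).
Apply y(0) = 5: C = 5.
Particular solution: y = 5e^(-11x).


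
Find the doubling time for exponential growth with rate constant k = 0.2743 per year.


Exponential growth: P(t) = P₀ e^(0.2743t). Set P(t)/P₀ = 2: e^(0.2743t) = 2.
Solve: t = ln(2)/0.2743 ≈ 2.53 years.


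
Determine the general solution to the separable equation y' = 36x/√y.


Separate: √y dy = 36x dx.
Integrate: (2/3)y^(3/2) = 18x² + C.


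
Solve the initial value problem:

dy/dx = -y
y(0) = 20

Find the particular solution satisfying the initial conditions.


General solution of y' = -y is y = Ce^(-x).
Apply y(0) = 20: C = 20.
Particular solution: y = 20e^(-x).


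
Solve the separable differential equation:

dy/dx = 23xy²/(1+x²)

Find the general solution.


Separate: dy/y² = 23x/(1+x²) dx.
Integrate LHS: ∫ dy/y² = -1/y.
Integrate RHS via u = 1+x²: (23/2)ln(1+x²) + C.
Result: -1/y = (23/2)ln(1+x²) + C.


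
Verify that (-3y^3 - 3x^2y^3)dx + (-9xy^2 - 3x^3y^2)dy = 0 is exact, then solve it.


Check exactness: ∂M/∂y = -9y^2 - 9x^2y^2 and ∂N/∂x = -9y^2 - 9x^2y^2; equal, so the equation is exact.
Integrate M with respect to x (treating y as constant): ∫M dx = -3xy^3 - x^3y^3 + h(y).
Differentiate w.r.t. y and set equal to N: all terms match, so h'(y) = 0 and h is a constant absorbed into C.
General solution: -3xy^3 - x^3y^3 = C.


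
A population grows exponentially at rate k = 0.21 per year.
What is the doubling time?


Exponential growth: P(t) = P₀ e^(0.21t). Set P(t)/P₀ = 2: e^(0.21t) = 2.
Solve: t = ln(2)/0.21 ≈ 3.30 years.


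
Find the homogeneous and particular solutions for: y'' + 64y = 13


Homogeneous part: r² + 64 = 0 ⇒ r = ±8i, so y_h = C₁cos(8x) + C₂sin(8x).
Try constant y_p = A; plug in: 64A = 13 ⇒ A = 13/64.
General solution: y = C₁cos(8x) + C₂sin(8x) + 13/64.


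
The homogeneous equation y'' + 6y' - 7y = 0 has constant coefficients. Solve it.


Characteristic equation: r² + 6r - 7 = 0.
Factor: (r + 7)(r - 1) = 0 ⇒ r = -7, 1 (distinct real).
General solution: y = C₁e^(-7x) + C₂e^(x).


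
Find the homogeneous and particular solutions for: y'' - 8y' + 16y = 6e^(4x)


Characteristic polynomial (r - 4)² = 0; repeated root r = 4.
y_h = (C₁ + C₂x)e^(4x). Forcing matches the repeated root (resonance), so try y_p = Ax² e^(4x).
Substitute and solve for A: 2A = 6, so A = 3.
General solution: y = (C₁ + C₂x + 3x²)e^(4x).


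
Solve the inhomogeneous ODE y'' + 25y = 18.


Homogeneous part: r² + 25 = 0 ⇒ r = ±5i, so y_h = C₁cos(5x) + C₂sin(5x).
Try constant y_p = A; plug in: 25A = 18 ⇒ A = 18/25.
General solution: y = C₁cos(5x) + C₂sin(5x) + 18/25.


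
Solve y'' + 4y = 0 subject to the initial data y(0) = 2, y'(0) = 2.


Characteristic roots of r² + 4 = 0 are ±2i, so y = C₁cos(2x) + C₂sin(2x).
Apply y(0) = 2: C₁ = 2. Differentiate and apply y'(0) = 2: 2·C₂ = 2, so C₂ = 1.
Particular solution: y = 2cos(2x) + sin(2x).


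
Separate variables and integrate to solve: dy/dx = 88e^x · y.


Separate variables: dy/y = 88e^x dx.
Integrate: ln|y| = 88e^x + C₀.
Exponentiate: y = Ce^(88e^x).


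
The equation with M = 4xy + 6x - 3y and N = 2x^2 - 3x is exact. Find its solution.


Check exactness: ∂M/∂y = 4x - 3 and ∂N/∂x = 4x - 3; equal, so the equation is exact.
Integrate M with respect to x (treating y as constant): ∫M dx = 2x^2y + 3x^2 - 3xy + h(y).
Differentiate w.r.t. y and set equal to N: all terms match, so h'(y) = 0 and h is a constant absorbed into C.
General solution: 2x^2y + 3x^2 - 3xy = C.


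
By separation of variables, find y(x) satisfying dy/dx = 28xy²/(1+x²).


Separate: dy/y² = 28x/(1+x²) dx.
Integrate LHS: ∫ dy/y² = -1/y.
Integrate RHS via u = 1+x²: 14ln(1+x²) + C.
Result: -1/y = 14ln(1+x²) + C.


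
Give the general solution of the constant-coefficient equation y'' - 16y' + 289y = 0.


Characteristic equation: r² - 16r + 289 = 0.
Discriminant is negative; roots r = 8 ± 15i (complex conjugate pair).
General solution uses e^(α x)(C₁ cos(β x) + C₂ sin(β x)): y = e^(8x)(C₁cos(15x) + C₂sin(15x)).


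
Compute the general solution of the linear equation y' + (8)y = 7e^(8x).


P(x) = 8 ⇒ μ = e^(8x).
(μ y)' = 7e^(16x) ⇒ μ y = (7/16)e^(16x) + C.
Divide by μ: y = (7/16)e^(8x) + Ce^(-8x).


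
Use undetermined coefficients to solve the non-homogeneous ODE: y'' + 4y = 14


Homogeneous part: r² + 4 = 0 ⇒ r = ±2i, so y_h = C₁cos(2x) + C₂sin(2x).
Try constant y_p = A; plug in: 4A = 14 ⇒ A = 7/2.
General solution: y = C₁cos(2x) + C₂sin(2x) + 7/2.


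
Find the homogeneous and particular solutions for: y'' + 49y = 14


Homogeneous part: r² + 49 = 0 ⇒ r = ±7i, so y_h = C₁cos(7x) + C₂sin(7x).
Try constant y_p = A; plug in: 49A = 14 ⇒ A = 2/7.
General solution: y = C₁cos(7x) + C₂sin(7x) + 2/7.


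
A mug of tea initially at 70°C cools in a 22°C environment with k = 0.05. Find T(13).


Newton's law: dT/dt = -k(T - T_a) has solution T(t) = T_a + (T₀ - T_a)e^(-kt).
Plug in T_a = 22, T₀ = 70, k = 0.05, t = 13: T(13) = 22 + (48)e^(-0.65) ≈ 47.1°C.


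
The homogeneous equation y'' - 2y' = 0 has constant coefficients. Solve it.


Characteristic equation: r² - 2r = 0.
Factor: (r - 0)(r - 2) = 0 ⇒ r = 0, 2 (distinct real).
General solution: y = C₁ + C₂e^(2x).


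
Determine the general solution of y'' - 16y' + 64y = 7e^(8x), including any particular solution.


Characteristic polynomial (r - 8)² = 0; repeated root r = 8.
y_h = (C₁ + C₂x)e^(8x). Forcing matches the repeated root (resonance), so try y_p = Ax² e^(8x).
Substitute and solve for A: 2A = 7, so A = 7/2.
General solution: y = (C₁ + C₂x + (7/2)x²)e^(8x).


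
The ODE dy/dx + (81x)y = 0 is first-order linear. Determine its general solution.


P(x) = 81x ⇒ μ = e^((81/2)x²).
Q(x) = 0 so μ y is constant: y = Ce^(-(81/2)x²).


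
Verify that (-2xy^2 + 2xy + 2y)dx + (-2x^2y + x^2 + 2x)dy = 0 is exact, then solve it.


Check exactness: ∂M/∂y = -4xy + 2x + 2 and ∂N/∂x = -4xy + 2x + 2; equal, so the equation is exact.
Integrate M with respect to x (treating y as constant): ∫M dx = -x^2y^2 + x^2y + 2xy + h(y).
Differentiate w.r.t. y and set equal to N: all terms match, so h'(y) = 0 and h is a constant absorbed into C.
General solution: -x^2y^2 + x^2y + 2xy = C.


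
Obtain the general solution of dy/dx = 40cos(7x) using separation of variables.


g(y) = 1, so integrate directly: y = ∫ 40cos(7x) dx = (40/7)sin(7x) + C.


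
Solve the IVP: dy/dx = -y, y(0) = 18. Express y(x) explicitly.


General solution of y' = -y is y = Ce^(-x).
Apply y(0) = 18: C = 18.
Particular solution: y = 18e^(-x).


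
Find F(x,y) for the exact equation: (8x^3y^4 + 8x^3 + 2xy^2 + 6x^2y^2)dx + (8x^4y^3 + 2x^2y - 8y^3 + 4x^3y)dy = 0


Check exactness: ∂M/∂y = 32x^3y^3 + 4xy + 12x^2y and ∂N/∂x = 32x^3y^3 + 4xy + 12x^2y; equal, so the equation is exact.
Integrate M with respect to x (treating y as constant): ∫M dx = 2x^4y^4 + 2x^4 + x^2y^2 + 2x^3y^2 + h(y).
Differentiate w.r.t. y and set equal to N: the x-dependent terms already match, leaving h'(y) = -8y^3. Integrate: h(y) = -2y^4.
So F(x,y) = 2x^4y^4 + 2x^4 + x^2y^2 - 2y^4 + 2x^3y^2.
General solution: 2x^4y^4 + 2x^4 + x^2y^2 - 2y^4 + 2x^3y^2 = C.


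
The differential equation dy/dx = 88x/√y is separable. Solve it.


Separate: √y dy = 88x dx.
Integrate: (2/3)y^(3/2) = 44x² + C.


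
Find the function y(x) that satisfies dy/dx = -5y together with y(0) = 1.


General solution of y' = -5y is y = Ce^(-5x).
Apply y(0) = 1: C = 1.
Particular solution: y = e^(-5x).


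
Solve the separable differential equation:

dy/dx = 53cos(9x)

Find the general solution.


g(y) = 1, so integrate directly: y = ∫ 53cos(9x) dx = (53/9)sin(9x) + C.


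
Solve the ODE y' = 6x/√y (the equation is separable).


Separate: √y dy = 6x dx.
Integrate: (2/3)y^(3/2) = 3x² + C.


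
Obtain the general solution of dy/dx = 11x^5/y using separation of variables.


Separate variables: y dy = 11x^5 dx.
Integrate both sides: y²/2 = (11/6)x^6 + C₀.
Multiply by 2: y² = (11/3)x^6 + C.


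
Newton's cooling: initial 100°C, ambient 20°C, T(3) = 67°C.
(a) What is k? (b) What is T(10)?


Newton's law: T(t) = T_a + (T₀ - T_a)e^(-kt).
(a) Use T(3) = 67: (67 - 20)/(100 - 20) = e^(-k·3), so k = -ln(0.588)/3 ≈ 0.1773.
(b) Apply k to t = 10: T(10) = 20 + (80)e^(-1.773) ≈ 33.6°C.


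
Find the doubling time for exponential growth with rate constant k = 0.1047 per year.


Exponential growth: P(t) = P₀ e^(0.1047t). Set P(t)/P₀ = 2: e^(0.1047t) = 2.
Solve: t = ln(2)/0.1047 ≈ 6.62 years.


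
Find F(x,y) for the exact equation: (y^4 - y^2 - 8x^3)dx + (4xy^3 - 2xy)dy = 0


Check exactness: ∂M/∂y = 4y^3 - 2y and ∂N/∂x = 4y^3 - 2y; equal, so the equation is exact.
Integrate M with respect to x (treating y as constant): ∫M dx = xy^4 - xy^2 - 2x^4 + h(y).
Differentiate w.r.t. y and set equal to N: all terms match, so h'(y) = 0 and h is a constant absorbed into C.
General solution: xy^4 - xy^2 - 2x^4 = C.


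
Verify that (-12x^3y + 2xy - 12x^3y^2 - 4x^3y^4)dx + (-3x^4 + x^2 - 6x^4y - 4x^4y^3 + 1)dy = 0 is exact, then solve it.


Check exactness: ∂M/∂y = -12x^3 + 2x - 24x^3y - 16x^3y^3 and ∂N/∂x = -12x^3 + 2x - 24x^3y - 16x^3y^3; equal, so the equation is exact.
Integrate M with respect to x (treating y as constant): ∫M dx = -3x^4y + x^2y - 3x^4y^2 - x^4y^4 + h(y).
Differentiate w.r.t. y and set equal to N: the x-dependent terms already match, leaving h'(y) = 1. Integrate: h(y) = y.
So F(x,y) = -3x^4y + x^2y - 3x^4y^2 - x^4y^4 + y.
General solution: -3x^4y + x^2y - 3x^4y^2 - x^4y^4 + y = C.


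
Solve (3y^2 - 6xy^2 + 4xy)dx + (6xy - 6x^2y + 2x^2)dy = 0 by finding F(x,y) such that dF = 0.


Check exactness: ∂M/∂y = 6y - 12xy + 4x and ∂N/∂x = 6y - 12xy + 4x; equal, so the equation is exact.
Integrate M with respect to x (treating y as constant): ∫M dx = 3xy^2 - 3x^2y^2 + 2x^2y + h(y).
Differentiate w.r.t. y and set equal to N: all terms match, so h'(y) = 0 and h is a constant absorbed into C.
General solution: 3xy^2 - 3x^2y^2 + 2x^2y = C.


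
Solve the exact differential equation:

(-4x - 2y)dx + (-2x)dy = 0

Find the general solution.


Check exactness: ∂M/∂y = -2 and ∂N/∂x = -2; equal, so the equation is exact.
Integrate M with respect to x (treating y as constant): ∫M dx = -2x^2 - 2xy + h(y).
Differentiate w.r.t. y and set equal to N: all terms match, so h'(y) = 0 and h is a constant absorbed into C.
General solution: -2x^2 - 2xy = C.


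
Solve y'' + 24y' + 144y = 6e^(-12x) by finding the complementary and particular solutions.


Characteristic polynomial (r + 12)² = 0; repeated root r = -12.
y_h = (C₁ + C₂x)e^(-12x). Forcing matches the repeated root (resonance), so try y_p = Ax² e^(-12x).
Substitute and solve for A: 2A = 6, so A = 3.
General solution: y = (C₁ + C₂x + 3x²)e^(-12x).


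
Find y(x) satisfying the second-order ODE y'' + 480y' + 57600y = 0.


Characteristic equation: r² + 480r + 57600 = 0, i.e. (r + 240)² = 0.
Repeated root r = -240; include an x factor for the second linearly independent solution.
General solution: y = (C₁ + C₂x)e^(-240x).


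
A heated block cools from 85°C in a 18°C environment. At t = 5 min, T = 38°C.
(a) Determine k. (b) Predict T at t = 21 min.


Newton's law: T(t) = T_a + (T₀ - T_a)e^(-kt).
(a) Use T(5) = 38: (38 - 18)/(85 - 18) = e^(-k·5), so k = -ln(0.299)/5 ≈ 0.2418.
(b) Apply k to t = 21: T(21) = 18 + (67)e^(-5.078) ≈ 18.4°C.


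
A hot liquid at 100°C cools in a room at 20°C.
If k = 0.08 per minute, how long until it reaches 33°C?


From T(t) = T_a + (T₀ - T_a)e^(-kt), set T(t) = 33:
(33 - 20) / (100 - 20) = e^(-0.08t), so t = -ln(0.163)/0.08 ≈ 22.7 minutes.


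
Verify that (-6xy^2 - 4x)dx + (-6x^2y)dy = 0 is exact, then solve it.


Check exactness: ∂M/∂y = -12xy and ∂N/∂x = -12xy; equal, so the equation is exact.
Integrate M with respect to x (treating y as constant): ∫M dx = -3x^2y^2 - 2x^2 + h(y).
Differentiate w.r.t. y and set equal to N: all terms match, so h'(y) = 0 and h is a constant absorbed into C.
General solution: -3x^2y^2 - 2x^2 = C.


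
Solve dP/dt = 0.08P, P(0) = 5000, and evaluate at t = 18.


The ODE dP/dt = 0.08P has solution P(t) = P(0)e^(0.08t).
Substitute P(0) = 5000 and t = 18: P(18) = 5000 e^(1.44) ≈ 21103.
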